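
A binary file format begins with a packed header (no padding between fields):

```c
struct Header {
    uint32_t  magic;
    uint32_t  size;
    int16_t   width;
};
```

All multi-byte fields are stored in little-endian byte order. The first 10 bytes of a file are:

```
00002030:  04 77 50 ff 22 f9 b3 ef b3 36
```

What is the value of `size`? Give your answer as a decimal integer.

`size` follows `magic` (4 bytes), so it starts at byte offset 4 and occupies 4 bytes.
Bytes at offsets 4..7: 22 F9 B3 EF.
Little-endian stores the least-significant byte at the lowest address.
Reassemble most-significant byte first: EF B3 F9 22 → 0xEFB3F922.
0xEFB3F922 = 4021549346.

4021549346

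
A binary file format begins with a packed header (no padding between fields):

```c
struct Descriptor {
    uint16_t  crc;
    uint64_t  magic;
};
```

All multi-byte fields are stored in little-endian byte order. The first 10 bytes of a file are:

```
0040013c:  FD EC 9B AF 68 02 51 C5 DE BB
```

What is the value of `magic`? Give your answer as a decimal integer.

`magic` follows `crc` (2 bytes), so it starts at byte offset 2 and occupies 8 bytes.
Bytes at offsets 2..9: 9B AF 68 02 51 C5 DE BB.
Little-endian: lowest address holds the least-significant byte.
Reassemble most-significant byte first: BB DE C5 51 02 68 AF 9B → 0xBBDEC5510268AF9B.
0xBBDEC5510268AF9B = 13537474481645727643.

13537474481645727643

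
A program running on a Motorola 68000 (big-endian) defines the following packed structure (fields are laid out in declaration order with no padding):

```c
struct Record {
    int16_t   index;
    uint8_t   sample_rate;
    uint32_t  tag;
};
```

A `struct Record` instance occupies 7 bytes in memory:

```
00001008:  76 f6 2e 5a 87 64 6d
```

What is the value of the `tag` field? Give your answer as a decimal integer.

1518822509

`tag` follows `index` (2 B), `sample_rate` (1 B), so it starts at offset 2 + 1 = 3 and occupies 4 bytes.
Bytes at offsets 3..6: 5A 87 64 6D.
Big-endian: lowest address holds the most-significant byte.
The bytes are already most-significant first: 0x5A87646D.
0x5A87646D = 1518822509.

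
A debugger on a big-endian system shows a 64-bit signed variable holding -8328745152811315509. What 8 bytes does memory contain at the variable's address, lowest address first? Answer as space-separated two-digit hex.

8C 6A 5A 69 3D EC CE CB

Two's complement of -8328745152811315509 in 64 bits: 8328745152811315509 = 0x7395A596C2133135; invert → 0x8C6A5A693DECCECA; add 1 → 0x8C6A5A693DECCECB.
Split into bytes (most-significant first): 8C 6A 5A 69 3D EC CE CB.
Big-endian: lowest address holds the most-significant byte.
So the memory order matches the most-significant-first order: 8C 6A 5A 69 3D EC CE CB.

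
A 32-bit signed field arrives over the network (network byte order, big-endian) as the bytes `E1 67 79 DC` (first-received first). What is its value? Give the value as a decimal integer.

-513312292

In big-endian order the high byte comes first in memory.
The bytes are already most-significant first: 0xE16779DC.
Top bit is set, so as a signed 32-bit value this is 0xE16779DC − 2^32 = -513312292.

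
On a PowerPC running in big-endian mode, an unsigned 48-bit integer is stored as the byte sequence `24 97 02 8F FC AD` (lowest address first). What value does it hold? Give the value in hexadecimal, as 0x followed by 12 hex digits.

0x2497028FFCAD

Big-endian stores the most-significant byte at the lowest address.
The bytes are already most-significant first: 0x2497028FFCAD.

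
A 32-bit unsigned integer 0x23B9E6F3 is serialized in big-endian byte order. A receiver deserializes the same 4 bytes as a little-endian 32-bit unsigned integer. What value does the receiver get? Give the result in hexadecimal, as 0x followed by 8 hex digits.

0xF3E6B923

Stored big-endian, the bytes at ascending addresses are 23 B9 E6 F3.
Read back as little-endian, the first byte is least significant, giving 0xF3E6B923.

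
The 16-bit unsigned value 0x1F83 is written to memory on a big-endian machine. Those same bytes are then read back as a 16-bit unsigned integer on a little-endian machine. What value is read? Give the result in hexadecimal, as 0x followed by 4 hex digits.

Stored big-endian, the bytes at ascending addresses are 1F 83.
Read back as little-endian, the first byte is least significant, giving 0x831F.

0x831F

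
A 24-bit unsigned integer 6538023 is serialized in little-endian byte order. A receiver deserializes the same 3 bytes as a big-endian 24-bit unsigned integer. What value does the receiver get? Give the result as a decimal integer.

2605923

6538023 in 24-bit hexadecimal is 0x63C327.
Stored little-endian, the bytes at ascending addresses are 27 C3 63.
Read back as big-endian, the last byte is least significant, giving 0x27C363.
0x27C363 = 2605923.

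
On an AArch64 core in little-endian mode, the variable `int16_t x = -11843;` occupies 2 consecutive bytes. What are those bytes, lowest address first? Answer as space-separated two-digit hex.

BD D1

Two's complement of -11843 in 16 bits: 11843 = 0x2E43; invert → 0xD1BC; add 1 → 0xD1BD.
Split into bytes (most-significant first): D1 BD.
Little-endian: lowest address holds the least-significant byte.
So at ascending addresses the bytes are BD D1.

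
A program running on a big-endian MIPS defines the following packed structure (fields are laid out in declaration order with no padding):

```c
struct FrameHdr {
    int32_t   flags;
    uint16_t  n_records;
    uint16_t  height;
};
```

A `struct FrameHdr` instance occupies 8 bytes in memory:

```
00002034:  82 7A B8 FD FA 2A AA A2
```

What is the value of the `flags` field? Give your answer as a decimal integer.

`flags` is the first field, at byte offset 0, occupying 4 bytes.
Bytes at offsets 0..3: 82 7A B8 FD.
Big-endian: lowest address holds the most-significant byte.
The bytes are already most-significant first: 0x827AB8FD.
Top bit is set, so as a signed 32-bit value this is 0x827AB8FD − 2^32 = -2105886467.

-2105886467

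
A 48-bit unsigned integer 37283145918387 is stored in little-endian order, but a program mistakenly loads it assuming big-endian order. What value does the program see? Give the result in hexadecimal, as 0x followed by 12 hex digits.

0xB327ABA8E821

37283145918387 in 48-bit hexadecimal is 0x21E8A8AB27B3.
Stored little-endian, the bytes at ascending addresses are B3 27 AB A8 E8 21.
Read back as big-endian, the last byte is least significant, giving 0xB327ABA8E821.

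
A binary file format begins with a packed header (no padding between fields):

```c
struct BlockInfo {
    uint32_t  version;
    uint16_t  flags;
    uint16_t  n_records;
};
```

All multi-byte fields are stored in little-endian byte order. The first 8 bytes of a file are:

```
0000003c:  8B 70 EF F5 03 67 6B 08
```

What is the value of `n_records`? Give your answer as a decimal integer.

`n_records` follows `version` (4 B), `flags` (2 B), so it starts at offset 4 + 2 = 6 and occupies 2 bytes.
Bytes at offsets 6..7: 6B 08.
In little-endian order the low byte comes first in memory.
Reassemble most-significant byte first: 08 6B → 0x086B.
0x086B = 2155.

2155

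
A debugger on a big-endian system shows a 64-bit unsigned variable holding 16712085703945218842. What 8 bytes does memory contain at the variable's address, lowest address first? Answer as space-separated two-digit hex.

16712085703945218842 in hexadecimal, padded to 64 bits, is 0xE7ED41673F89EB1A.
Split into bytes (most-significant first): E7 ED 41 67 3F 89 EB 1A.
Big-endian: lowest address holds the most-significant byte.
So the memory order matches the most-significant-first order: E7 ED 41 67 3F 89 EB 1A.

E7 ED 41 67 3F 89 EB 1A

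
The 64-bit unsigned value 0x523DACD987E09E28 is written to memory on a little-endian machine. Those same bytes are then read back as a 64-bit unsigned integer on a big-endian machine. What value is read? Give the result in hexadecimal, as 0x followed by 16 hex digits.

Stored little-endian, the bytes at ascending addresses are 28 9E E0 87 D9 AC 3D 52.
Read back as big-endian, the last byte is least significant, giving 0x289EE087D9AC3D52.

0x289EE087D9AC3D52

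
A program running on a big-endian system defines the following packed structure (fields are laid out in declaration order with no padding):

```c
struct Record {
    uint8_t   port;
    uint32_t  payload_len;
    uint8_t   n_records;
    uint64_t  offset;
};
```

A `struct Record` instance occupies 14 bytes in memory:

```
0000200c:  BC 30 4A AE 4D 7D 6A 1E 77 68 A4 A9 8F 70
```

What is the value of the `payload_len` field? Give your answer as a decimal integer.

810200653

`payload_len` follows `port` (1 byte), so it starts at byte offset 1 and occupies 4 bytes.
Bytes at offsets 1..4: 30 4A AE 4D.
In big-endian order the high byte comes first in memory.
The bytes are already most-significant first: 0x304AAE4D.
0x304AAE4D = 810200653.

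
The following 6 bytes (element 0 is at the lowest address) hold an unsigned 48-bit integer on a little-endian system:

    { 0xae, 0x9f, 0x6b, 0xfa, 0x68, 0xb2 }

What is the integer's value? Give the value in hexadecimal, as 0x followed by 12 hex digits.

Little-endian stores the least-significant byte at the lowest address.
Reassemble most-significant byte first: B2 68 FA 6B 9F AE → 0xB268FA6B9FAE.

0xB268FA6B9FAE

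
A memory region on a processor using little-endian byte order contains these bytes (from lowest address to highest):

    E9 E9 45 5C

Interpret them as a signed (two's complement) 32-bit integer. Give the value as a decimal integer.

Little-endian: lowest address holds the least-significant byte.
Reassemble most-significant byte first: 5C 45 E9 E9 → 0x5C45E9E9.
0x5C45E9E9 = 1548085737.

1548085737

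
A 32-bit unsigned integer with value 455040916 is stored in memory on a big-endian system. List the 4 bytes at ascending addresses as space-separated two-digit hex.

1B 1F 5F 94

455040916 in hexadecimal, padded to 32 bits, is 0x1B1F5F94.
Split into bytes (most-significant first): 1B 1F 5F 94.
In big-endian order the high byte comes first in memory.
So the memory order matches the most-significant-first order: 1B 1F 5F 94.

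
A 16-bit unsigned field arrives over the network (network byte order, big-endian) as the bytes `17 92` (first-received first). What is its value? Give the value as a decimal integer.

6034

Big-endian: lowest address holds the most-significant byte.
The bytes are already most-significant first: 0x1792.
0x1792 = 6034.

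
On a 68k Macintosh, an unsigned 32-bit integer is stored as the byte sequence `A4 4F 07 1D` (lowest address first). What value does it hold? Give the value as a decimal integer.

In big-endian order the high byte comes first in memory.
The bytes are already most-significant first: 0xA44F071D.
0xA44F071D = 2756642589.

2756642589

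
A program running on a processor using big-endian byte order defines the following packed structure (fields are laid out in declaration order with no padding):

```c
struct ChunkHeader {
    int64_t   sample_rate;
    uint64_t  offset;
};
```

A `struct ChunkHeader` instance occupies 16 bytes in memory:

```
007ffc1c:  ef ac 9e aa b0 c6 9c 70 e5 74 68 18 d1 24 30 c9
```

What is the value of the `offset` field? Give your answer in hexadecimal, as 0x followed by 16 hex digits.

`offset` follows `sample_rate` (8 bytes), so it starts at byte offset 8 and occupies 8 bytes.
Bytes at offsets 8..15: E5 74 68 18 D1 24 30 C9.
Big-endian: lowest address holds the most-significant byte.
The bytes are already most-significant first: 0xE5746818D12430C9.

0xE5746818D12430C9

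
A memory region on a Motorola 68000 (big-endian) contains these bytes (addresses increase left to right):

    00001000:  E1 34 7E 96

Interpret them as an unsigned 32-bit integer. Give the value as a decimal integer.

3778313878

In big-endian order the high byte comes first in memory.
The bytes are already most-significant first: 0xE1347E96.
0xE1347E96 = 3778313878.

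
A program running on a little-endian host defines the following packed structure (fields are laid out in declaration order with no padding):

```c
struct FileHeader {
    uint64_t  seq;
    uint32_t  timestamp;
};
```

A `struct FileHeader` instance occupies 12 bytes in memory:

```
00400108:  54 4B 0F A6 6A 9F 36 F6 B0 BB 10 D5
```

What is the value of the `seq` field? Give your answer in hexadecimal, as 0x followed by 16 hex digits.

`seq` is the first field, at byte offset 0, occupying 8 bytes.
Bytes at offsets 0..7: 54 4B 0F A6 6A 9F 36 F6.
In little-endian order the low byte comes first in memory.
Reassemble most-significant byte first: F6 36 9F 6A A6 0F 4B 54 → 0xF6369F6AA60F4B54.

0xF6369F6AA60F4B54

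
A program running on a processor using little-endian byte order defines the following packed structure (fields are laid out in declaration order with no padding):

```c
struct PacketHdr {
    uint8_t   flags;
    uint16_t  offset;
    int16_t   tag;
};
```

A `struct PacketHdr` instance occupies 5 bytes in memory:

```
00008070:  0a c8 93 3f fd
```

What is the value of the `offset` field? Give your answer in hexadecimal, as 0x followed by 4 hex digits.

0x93C8

`offset` follows `flags` (1 byte), so it starts at byte offset 1 and occupies 2 bytes.
Bytes at offsets 1..2: C8 93.
Little-endian stores the least-significant byte at the lowest address.
Reassemble most-significant byte first: 93 C8 → 0x93C8.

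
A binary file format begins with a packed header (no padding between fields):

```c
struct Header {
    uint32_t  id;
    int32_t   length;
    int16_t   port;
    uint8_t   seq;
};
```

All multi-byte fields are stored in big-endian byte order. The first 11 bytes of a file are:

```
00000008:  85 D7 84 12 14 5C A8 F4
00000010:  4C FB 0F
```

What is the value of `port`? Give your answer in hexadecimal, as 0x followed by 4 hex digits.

0x4CFB

`port` follows `id` (4 B), `length` (4 B), so it starts at offset 4 + 4 = 8 and occupies 2 bytes.
Bytes at offsets 8..9: 4C FB.
Big-endian: lowest address holds the most-significant byte.
The bytes are already most-significant first: 0x4CFB.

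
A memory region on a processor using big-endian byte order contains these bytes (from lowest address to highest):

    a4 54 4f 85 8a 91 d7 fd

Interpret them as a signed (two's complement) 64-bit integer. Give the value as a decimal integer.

-6605567318471616515

Big-endian: lowest address holds the most-significant byte.
The bytes are already most-significant first: 0xA4544F858A91D7FD.
Top bit is set, so as a signed 64-bit value this is 0xA4544F858A91D7FD − 2^64 = -6605567318471616515.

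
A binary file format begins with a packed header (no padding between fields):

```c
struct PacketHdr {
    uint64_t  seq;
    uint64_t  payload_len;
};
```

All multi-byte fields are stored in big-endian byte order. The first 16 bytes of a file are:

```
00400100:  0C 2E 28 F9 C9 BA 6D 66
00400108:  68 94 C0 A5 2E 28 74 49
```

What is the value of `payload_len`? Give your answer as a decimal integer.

`payload_len` follows `seq` (8 bytes), so it starts at byte offset 8 and occupies 8 bytes.
Bytes at offsets 8..15: 68 94 C0 A5 2E 28 74 49.
Big-endian: lowest address holds the most-significant byte.
The bytes are already most-significant first: 0x6894C0A52E287449.
0x6894C0A52E287449 = 7535859892174222409.

7535859892174222409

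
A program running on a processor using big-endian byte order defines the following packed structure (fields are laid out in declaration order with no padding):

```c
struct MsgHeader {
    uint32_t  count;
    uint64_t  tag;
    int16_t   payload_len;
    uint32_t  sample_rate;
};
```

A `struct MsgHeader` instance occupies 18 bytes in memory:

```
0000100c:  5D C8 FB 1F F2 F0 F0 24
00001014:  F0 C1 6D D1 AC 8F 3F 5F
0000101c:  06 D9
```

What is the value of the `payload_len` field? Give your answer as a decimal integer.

`payload_len` follows `count` (4 B), `tag` (8 B), so it starts at offset 4 + 8 = 12 and occupies 2 bytes.
Bytes at offsets 12..13: AC 8F.
In big-endian order the high byte comes first in memory.
The bytes are already most-significant first: 0xAC8F.
Top bit is set, so as a signed 16-bit value this is 0xAC8F − 2^16 = -21361.

-21361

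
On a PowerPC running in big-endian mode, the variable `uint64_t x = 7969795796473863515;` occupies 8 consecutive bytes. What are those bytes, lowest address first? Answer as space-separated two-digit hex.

6E 9A 67 0D 15 39 DD 5B

7969795796473863515 in hexadecimal, padded to 64 bits, is 0x6E9A670D1539DD5B.
Split into bytes (most-significant first): 6E 9A 67 0D 15 39 DD 5B.
Big-endian: lowest address holds the most-significant byte.
So the memory order matches the most-significant-first order: 6E 9A 67 0D 15 39 DD 5B.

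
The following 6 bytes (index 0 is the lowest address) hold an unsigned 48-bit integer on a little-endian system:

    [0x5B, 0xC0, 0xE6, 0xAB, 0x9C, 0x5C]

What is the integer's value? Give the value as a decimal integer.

In little-endian order the low byte comes first in memory.
Reassemble most-significant byte first: 5C 9C AB E6 C0 5B → 0x5C9CABE6C05B.
0x5C9CABE6C05B = 101827968680027.

101827968680027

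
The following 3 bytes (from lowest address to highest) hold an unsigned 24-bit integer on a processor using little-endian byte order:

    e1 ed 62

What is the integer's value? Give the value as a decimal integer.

In little-endian order the low byte comes first in memory.
Reassemble most-significant byte first: 62 ED E1 → 0x62EDE1.
0x62EDE1 = 6483425.

6483425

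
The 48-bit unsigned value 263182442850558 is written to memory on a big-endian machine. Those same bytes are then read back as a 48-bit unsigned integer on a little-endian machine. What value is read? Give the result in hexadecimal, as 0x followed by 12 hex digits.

263182442850558 in 48-bit hexadecimal is 0xEF5CF00468FE.
Stored big-endian, the bytes at ascending addresses are EF 5C F0 04 68 FE.
Read back as little-endian, the first byte is least significant, giving 0xFE6804F05CEF.

0xFE6804F05CEF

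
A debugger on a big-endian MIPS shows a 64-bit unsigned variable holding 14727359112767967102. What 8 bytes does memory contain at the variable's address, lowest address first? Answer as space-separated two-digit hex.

14727359112767967102 in hexadecimal, padded to 64 bits, is 0xCC6217158C258F7E.
Split into bytes (most-significant first): CC 62 17 15 8C 25 8F 7E.
Big-endian: lowest address holds the most-significant byte.
So the memory order matches the most-significant-first order: CC 62 17 15 8C 25 8F 7E.

CC 62 17 15 8C 25 8F 7E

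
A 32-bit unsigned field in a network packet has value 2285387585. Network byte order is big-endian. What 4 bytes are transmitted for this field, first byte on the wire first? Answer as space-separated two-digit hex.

88 38 3F 41

2285387585 in hexadecimal, padded to 32 bits, is 0x88383F41.
Split into bytes (most-significant first): 88 38 3F 41.
Big-endian: lowest address holds the most-significant byte.
So the memory order matches the most-significant-first order: 88 38 3F 41.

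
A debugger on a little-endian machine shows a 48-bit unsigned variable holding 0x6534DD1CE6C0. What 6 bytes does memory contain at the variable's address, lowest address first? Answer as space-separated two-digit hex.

Split into bytes (most-significant first): 65 34 DD 1C E6 C0.
Little-endian stores the least-significant byte at the lowest address.
So at ascending addresses the bytes are C0 E6 1C DD 34 65.

C0 E6 1C DD 34 65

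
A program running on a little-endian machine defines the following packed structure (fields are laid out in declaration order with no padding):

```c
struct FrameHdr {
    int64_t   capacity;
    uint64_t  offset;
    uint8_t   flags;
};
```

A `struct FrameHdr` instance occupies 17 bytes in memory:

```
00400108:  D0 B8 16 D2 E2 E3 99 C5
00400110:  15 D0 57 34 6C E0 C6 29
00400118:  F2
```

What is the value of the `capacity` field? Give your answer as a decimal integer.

`capacity` is the first field, at byte offset 0, occupying 8 bytes.
Bytes at offsets 0..7: D0 B8 16 D2 E2 E3 99 C5.
In little-endian order the low byte comes first in memory.
Reassemble most-significant byte first: C5 99 E3 E2 D2 16 B8 D0 → 0xC599E3E2D216B8D0.
Top bit is set, so as a signed 64-bit value this is 0xC599E3E2D216B8D0 − 2^64 = -4208081813474199344.

-4208081813474199344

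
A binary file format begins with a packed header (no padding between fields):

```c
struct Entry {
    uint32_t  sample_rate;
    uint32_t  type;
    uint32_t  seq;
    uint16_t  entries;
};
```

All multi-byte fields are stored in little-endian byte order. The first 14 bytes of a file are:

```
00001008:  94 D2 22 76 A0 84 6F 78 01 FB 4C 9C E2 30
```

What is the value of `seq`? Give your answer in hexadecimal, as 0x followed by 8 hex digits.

0x9C4CFB01

`seq` follows `sample_rate` (4 B), `type` (4 B), so it starts at offset 4 + 4 = 8 and occupies 4 bytes.
Bytes at offsets 8..11: 01 FB 4C 9C.
Little-endian: lowest address holds the least-significant byte.
Reassemble most-significant byte first: 9C 4C FB 01 → 0x9C4CFB01.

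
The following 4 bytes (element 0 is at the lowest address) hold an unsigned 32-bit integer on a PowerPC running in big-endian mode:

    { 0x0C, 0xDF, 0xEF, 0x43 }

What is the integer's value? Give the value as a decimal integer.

In big-endian order the high byte comes first in memory.
The bytes are already most-significant first: 0x0CDFEF43.
0x0CDFEF43 = 216002371.

216002371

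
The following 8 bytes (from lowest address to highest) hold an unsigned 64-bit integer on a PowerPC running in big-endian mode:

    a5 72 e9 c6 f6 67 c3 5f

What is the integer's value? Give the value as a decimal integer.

11921848204349915999

In big-endian order the high byte comes first in memory.
The bytes are already most-significant first: 0xA572E9C6F667C35F.
0xA572E9C6F667C35F = 11921848204349915999.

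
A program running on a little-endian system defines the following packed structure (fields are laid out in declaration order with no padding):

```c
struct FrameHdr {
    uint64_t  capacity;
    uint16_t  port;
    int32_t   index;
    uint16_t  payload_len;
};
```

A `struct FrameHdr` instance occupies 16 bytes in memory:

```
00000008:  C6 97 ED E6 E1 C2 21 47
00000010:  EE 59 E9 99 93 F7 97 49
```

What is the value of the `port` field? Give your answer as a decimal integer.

23022

`port` follows `capacity` (8 bytes), so it starts at byte offset 8 and occupies 2 bytes.
Bytes at offsets 8..9: EE 59.
Little-endian stores the least-significant byte at the lowest address.
Reassemble most-significant byte first: 59 EE → 0x59EE.
0x59EE = 23022.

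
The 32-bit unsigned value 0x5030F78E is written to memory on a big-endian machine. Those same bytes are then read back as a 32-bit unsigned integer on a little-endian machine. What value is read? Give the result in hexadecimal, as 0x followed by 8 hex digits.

0x8EF73050

Stored big-endian, the bytes at ascending addresses are 50 30 F7 8E.
Read back as little-endian, the first byte is least significant, giving 0x8EF73050.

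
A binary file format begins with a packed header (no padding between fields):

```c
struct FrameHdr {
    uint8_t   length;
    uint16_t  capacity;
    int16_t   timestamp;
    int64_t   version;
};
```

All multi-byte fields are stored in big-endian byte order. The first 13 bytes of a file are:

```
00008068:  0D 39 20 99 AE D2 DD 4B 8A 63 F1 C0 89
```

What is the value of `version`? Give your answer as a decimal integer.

-3252360298137272183

`version` follows `length` (1 B), `capacity` (2 B), `timestamp` (2 B), so it starts at offset 1 + 2 + 2 = 5 and occupies 8 bytes.
Bytes at offsets 5..12: D2 DD 4B 8A 63 F1 C0 89.
In big-endian order the high byte comes first in memory.
The bytes are already most-significant first: 0xD2DD4B8A63F1C089.
Top bit is set, so as a signed 64-bit value this is 0xD2DD4B8A63F1C089 − 2^64 = -3252360298137272183.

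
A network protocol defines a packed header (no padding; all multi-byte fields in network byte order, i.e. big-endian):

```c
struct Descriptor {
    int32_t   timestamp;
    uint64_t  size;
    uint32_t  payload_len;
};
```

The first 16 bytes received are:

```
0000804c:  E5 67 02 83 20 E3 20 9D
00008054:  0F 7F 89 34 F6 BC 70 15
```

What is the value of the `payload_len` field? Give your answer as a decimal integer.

4139544597

`payload_len` follows `timestamp` (4 B), `size` (8 B), so it starts at offset 4 + 8 = 12 and occupies 4 bytes.
Bytes at offsets 12..15: F6 BC 70 15.
Big-endian: lowest address holds the most-significant byte.
The bytes are already most-significant first: 0xF6BC7015.
0xF6BC7015 = 4139544597.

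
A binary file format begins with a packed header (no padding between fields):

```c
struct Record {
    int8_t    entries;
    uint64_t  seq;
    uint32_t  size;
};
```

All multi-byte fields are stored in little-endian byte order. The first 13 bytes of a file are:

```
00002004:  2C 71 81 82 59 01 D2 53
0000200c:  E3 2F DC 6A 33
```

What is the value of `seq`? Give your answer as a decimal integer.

`seq` follows `entries` (1 byte), so it starts at byte offset 1 and occupies 8 bytes.
Bytes at offsets 1..8: 71 81 82 59 01 D2 53 E3.
In little-endian order the low byte comes first in memory.
Reassemble most-significant byte first: E3 53 D2 01 59 82 81 71 → 0xE353D20159828171.
0xE353D20159828171 = 16380667172915151217.

16380667172915151217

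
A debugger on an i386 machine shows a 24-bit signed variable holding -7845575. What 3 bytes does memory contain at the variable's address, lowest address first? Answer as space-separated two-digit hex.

Two's complement of -7845575 in 24 bits: 7845575 = 0x77B6C7; invert → 0x884938; add 1 → 0x884939.
Split into bytes (most-significant first): 88 49 39.
In little-endian order the low byte comes first in memory.
So at ascending addresses the bytes are 39 49 88.

39 49 88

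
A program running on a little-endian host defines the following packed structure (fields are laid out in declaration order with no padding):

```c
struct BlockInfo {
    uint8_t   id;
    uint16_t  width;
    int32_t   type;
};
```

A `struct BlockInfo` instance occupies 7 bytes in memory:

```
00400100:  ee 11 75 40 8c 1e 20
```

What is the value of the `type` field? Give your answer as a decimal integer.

538872896

`type` follows `id` (1 B), `width` (2 B), so it starts at offset 1 + 2 = 3 and occupies 4 bytes.
Bytes at offsets 3..6: 40 8C 1E 20.
Little-endian: lowest address holds the least-significant byte.
Reassemble most-significant byte first: 20 1E 8C 40 → 0x201E8C40.
0x201E8C40 = 538872896.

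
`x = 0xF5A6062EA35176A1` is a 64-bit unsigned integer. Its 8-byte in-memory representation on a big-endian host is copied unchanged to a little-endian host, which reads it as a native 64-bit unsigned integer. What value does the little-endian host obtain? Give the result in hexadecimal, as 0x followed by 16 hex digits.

Stored big-endian, the bytes at ascending addresses are F5 A6 06 2E A3 51 76 A1.
Read back as little-endian, the first byte is least significant, giving 0xA17651A32E06A6F5.

0xA17651A32E06A6F5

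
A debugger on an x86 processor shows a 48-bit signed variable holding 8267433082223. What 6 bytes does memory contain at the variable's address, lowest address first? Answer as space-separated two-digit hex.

8267433082223 in hexadecimal, padded to 48 bits, is 0x0784E9697D6F.
Split into bytes (most-significant first): 07 84 E9 69 7D 6F.
Little-endian stores the least-significant byte at the lowest address.
So at ascending addresses the bytes are 6F 7D 69 E9 84 07.

6F 7D 69 E9 84 07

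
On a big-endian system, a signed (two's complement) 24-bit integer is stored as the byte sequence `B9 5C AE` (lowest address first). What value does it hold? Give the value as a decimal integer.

In big-endian order the high byte comes first in memory.
The bytes are already most-significant first: 0xB95CAE.
Top bit is set, so as a signed 24-bit value this is 0xB95CAE − 2^24 = -4629330.

-4629330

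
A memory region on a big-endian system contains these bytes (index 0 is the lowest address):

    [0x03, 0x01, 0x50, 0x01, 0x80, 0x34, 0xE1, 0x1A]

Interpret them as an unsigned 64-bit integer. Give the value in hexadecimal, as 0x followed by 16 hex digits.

0x030150018034E11A

Big-endian: lowest address holds the most-significant byte.
The bytes are already most-significant first: 0x030150018034E11A.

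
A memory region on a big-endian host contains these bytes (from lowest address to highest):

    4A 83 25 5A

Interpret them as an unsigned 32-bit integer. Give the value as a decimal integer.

Big-endian: lowest address holds the most-significant byte.
The bytes are already most-significant first: 0x4A83255A.
0x4A83255A = 1250108762.

1250108762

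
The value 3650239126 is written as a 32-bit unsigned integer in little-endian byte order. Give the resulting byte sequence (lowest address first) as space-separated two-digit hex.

3650239126 in hexadecimal, padded to 32 bits, is 0xD9923A96.
Split into bytes (most-significant first): D9 92 3A 96.
Little-endian stores the least-significant byte at the lowest address.
So at ascending addresses the bytes are 96 3A 92 D9.

96 3A 92 D9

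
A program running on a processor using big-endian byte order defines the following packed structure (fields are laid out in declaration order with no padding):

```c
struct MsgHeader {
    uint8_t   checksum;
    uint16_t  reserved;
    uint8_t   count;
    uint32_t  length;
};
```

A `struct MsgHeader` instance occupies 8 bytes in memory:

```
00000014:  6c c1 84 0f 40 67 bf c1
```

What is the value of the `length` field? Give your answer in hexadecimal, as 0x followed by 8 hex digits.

`length` follows `checksum` (1 B), `reserved` (2 B), `count` (1 B), so it starts at offset 1 + 2 + 1 = 4 and occupies 4 bytes.
Bytes at offsets 4..7: 40 67 BF C1.
In big-endian order the high byte comes first in memory.
The bytes are already most-significant first: 0x4067BFC1.

0x4067BFC1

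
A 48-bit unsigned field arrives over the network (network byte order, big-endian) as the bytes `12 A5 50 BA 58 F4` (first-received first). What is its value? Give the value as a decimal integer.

Big-endian: lowest address holds the most-significant byte.
The bytes are already most-significant first: 0x12A550BA58F4.
0x12A550BA58F4 = 20501233293556.

20501233293556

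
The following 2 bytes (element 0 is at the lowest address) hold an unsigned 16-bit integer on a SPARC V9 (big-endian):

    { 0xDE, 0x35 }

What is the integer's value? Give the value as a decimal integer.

Big-endian: lowest address holds the most-significant byte.
The bytes are already most-significant first: 0xDE35.
0xDE35 = 56885.

56885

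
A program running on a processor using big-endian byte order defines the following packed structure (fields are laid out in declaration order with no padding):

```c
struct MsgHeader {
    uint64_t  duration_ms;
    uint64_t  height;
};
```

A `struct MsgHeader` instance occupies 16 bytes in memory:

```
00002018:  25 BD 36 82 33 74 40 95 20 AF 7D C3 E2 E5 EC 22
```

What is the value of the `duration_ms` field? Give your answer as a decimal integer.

`duration_ms` is the first field, at byte offset 0, occupying 8 bytes.
Bytes at offsets 0..7: 25 BD 36 82 33 74 40 95.
Big-endian: lowest address holds the most-significant byte.
The bytes are already most-significant first: 0x25BD368233744095.
0x25BD368233744095 = 2719389682838552725.

2719389682838552725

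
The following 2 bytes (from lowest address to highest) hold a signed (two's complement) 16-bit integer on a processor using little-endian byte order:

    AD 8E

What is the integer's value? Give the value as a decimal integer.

-29011

Little-endian: lowest address holds the least-significant byte.
Reassemble most-significant byte first: 8E AD → 0x8EAD.
Top bit is set, so as a signed 16-bit value this is 0x8EAD − 2^16 = -29011.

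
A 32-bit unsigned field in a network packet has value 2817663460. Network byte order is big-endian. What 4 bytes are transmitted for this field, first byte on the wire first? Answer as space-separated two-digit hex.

2817663460 in hexadecimal, padded to 32 bits, is 0xA7F221E4.
Split into bytes (most-significant first): A7 F2 21 E4.
Big-endian stores the most-significant byte at the lowest address.
So the memory order matches the most-significant-first order: A7 F2 21 E4.

A7 F2 21 E4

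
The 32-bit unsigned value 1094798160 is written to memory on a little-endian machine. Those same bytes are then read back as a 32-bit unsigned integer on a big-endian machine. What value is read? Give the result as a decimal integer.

1094798160 in 32-bit hexadecimal is 0x41414B50.
Stored little-endian, the bytes at ascending addresses are 50 4B 41 41.
Read back as big-endian, the last byte is least significant, giving 0x504B4141.
0x504B4141 = 1347109185.

1347109185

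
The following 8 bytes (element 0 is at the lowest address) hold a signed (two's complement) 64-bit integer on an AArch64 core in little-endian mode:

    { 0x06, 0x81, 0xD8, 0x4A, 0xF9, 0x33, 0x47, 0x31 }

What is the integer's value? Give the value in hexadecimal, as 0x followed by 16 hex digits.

0x314733F94AD88106

In little-endian order the low byte comes first in memory.
Reassemble most-significant byte first: 31 47 33 F9 4A D8 81 06 → 0x314733F94AD88106.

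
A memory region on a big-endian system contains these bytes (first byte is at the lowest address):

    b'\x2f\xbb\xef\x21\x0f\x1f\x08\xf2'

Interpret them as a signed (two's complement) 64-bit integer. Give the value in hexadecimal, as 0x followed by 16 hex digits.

0x2FBBEF210F1F08F2

Big-endian: lowest address holds the most-significant byte.
The bytes are already most-significant first: 0x2FBBEF210F1F08F2.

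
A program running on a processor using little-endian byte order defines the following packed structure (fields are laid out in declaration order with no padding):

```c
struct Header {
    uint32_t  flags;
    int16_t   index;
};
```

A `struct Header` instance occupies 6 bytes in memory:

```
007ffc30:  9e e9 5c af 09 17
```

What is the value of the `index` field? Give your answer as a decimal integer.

`index` follows `flags` (4 bytes), so it starts at byte offset 4 and occupies 2 bytes.
Bytes at offsets 4..5: 09 17.
Little-endian stores the least-significant byte at the lowest address.
Reassemble most-significant byte first: 17 09 → 0x1709.
0x1709 = 5897.

5897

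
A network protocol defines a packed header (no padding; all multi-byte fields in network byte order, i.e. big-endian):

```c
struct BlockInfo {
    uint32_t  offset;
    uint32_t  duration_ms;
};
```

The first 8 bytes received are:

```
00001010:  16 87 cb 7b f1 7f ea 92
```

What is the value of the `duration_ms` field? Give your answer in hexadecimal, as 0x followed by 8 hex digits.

0xF17FEA92

`duration_ms` follows `offset` (4 bytes), so it starts at byte offset 4 and occupies 4 bytes.
Bytes at offsets 4..7: F1 7F EA 92.
Big-endian stores the most-significant byte at the lowest address.
The bytes are already most-significant first: 0xF17FEA92.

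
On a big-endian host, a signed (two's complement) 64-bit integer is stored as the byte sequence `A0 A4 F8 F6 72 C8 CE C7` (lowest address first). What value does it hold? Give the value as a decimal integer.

Big-endian stores the most-significant byte at the lowest address.
The bytes are already most-significant first: 0xA0A4F8F672C8CEC7.
Top bit is set, so as a signed 64-bit value this is 0xA0A4F8F672C8CEC7 − 2^64 = -6871093394089128249.

-6871093394089128249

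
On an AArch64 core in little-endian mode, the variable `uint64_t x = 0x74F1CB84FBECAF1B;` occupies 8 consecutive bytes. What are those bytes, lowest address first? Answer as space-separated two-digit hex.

1B AF EC FB 84 CB F1 74

Split into bytes (most-significant first): 74 F1 CB 84 FB EC AF 1B.
In little-endian order the low byte comes first in memory.
So at ascending addresses the bytes are 1B AF EC FB 84 CB F1 74.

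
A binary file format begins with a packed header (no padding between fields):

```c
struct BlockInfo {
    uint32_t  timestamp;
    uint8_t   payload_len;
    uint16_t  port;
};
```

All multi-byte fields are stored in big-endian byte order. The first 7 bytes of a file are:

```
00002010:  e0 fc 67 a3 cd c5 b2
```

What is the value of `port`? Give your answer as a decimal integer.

50610

`port` follows `timestamp` (4 B), `payload_len` (1 B), so it starts at offset 4 + 1 = 5 and occupies 2 bytes.
Bytes at offsets 5..6: C5 B2.
Big-endian stores the most-significant byte at the lowest address.
The bytes are already most-significant first: 0xC5B2.
0xC5B2 = 50610.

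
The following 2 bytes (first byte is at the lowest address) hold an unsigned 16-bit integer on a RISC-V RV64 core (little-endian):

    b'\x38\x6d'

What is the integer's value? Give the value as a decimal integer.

27960

Little-endian: lowest address holds the least-significant byte.
Reassemble most-significant byte first: 6D 38 → 0x6D38.
0x6D38 = 27960.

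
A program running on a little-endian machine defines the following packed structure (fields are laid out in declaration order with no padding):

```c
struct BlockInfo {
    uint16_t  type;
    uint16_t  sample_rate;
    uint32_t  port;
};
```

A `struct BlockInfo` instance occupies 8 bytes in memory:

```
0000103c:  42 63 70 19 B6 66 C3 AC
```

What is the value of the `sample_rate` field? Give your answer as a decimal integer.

`sample_rate` follows `type` (2 bytes), so it starts at byte offset 2 and occupies 2 bytes.
Bytes at offsets 2..3: 70 19.
In little-endian order the low byte comes first in memory.
Reassemble most-significant byte first: 19 70 → 0x1970.
0x1970 = 6512.

6512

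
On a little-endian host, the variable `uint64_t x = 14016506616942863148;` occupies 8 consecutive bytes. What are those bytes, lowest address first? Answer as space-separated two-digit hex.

2C A3 CA 66 81 A2 84 C2

14016506616942863148 in hexadecimal, padded to 64 bits, is 0xC284A28166CAA32C.
Split into bytes (most-significant first): C2 84 A2 81 66 CA A3 2C.
Little-endian stores the least-significant byte at the lowest address.
So at ascending addresses the bytes are 2C A3 CA 66 81 A2 84 C2.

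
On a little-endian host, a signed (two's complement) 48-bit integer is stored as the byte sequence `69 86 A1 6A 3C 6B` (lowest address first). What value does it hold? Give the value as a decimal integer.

In little-endian order the low byte comes first in memory.
Reassemble most-significant byte first: 6B 3C 6A A1 86 69 → 0x6B3C6AA18669.
0x6B3C6AA18669 = 117907231180393.

117907231180393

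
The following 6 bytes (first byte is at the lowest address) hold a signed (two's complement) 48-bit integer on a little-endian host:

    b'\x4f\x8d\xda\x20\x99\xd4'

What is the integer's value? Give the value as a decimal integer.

Little-endian: lowest address holds the least-significant byte.
Reassemble most-significant byte first: D4 99 20 DA 8D 4F → 0xD49920DA8D4F.
Top bit is set, so as a signed 48-bit value this is 0xD49920DA8D4F − 2^48 = -47720830431921.

-47720830431921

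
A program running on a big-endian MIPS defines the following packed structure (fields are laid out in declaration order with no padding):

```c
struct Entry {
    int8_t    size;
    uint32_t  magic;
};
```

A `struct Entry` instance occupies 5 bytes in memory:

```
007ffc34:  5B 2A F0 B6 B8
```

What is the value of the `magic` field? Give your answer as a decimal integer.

720418488

`magic` follows `size` (1 byte), so it starts at byte offset 1 and occupies 4 bytes.
Bytes at offsets 1..4: 2A F0 B6 B8.
Big-endian stores the most-significant byte at the lowest address.
The bytes are already most-significant first: 0x2AF0B6B8.
0x2AF0B6B8 = 720418488.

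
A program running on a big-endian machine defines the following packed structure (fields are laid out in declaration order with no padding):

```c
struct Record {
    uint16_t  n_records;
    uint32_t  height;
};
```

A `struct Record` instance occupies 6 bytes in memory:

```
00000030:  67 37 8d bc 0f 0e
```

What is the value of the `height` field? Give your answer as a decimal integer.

`height` follows `n_records` (2 bytes), so it starts at byte offset 2 and occupies 4 bytes.
Bytes at offsets 2..5: 8D BC 0F 0E.
Big-endian: lowest address holds the most-significant byte.
The bytes are already most-significant first: 0x8DBC0F0E.
0x8DBC0F0E = 2377912078.

2377912078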